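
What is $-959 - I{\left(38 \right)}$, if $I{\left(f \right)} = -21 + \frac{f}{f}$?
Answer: $-939$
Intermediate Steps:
$I{\left(f \right)} = -20$ ($I{\left(f \right)} = -21 + 1 = -20$)
$-959 - I{\left(38 \right)} = -959 - -20 = -959 + 20 = -939$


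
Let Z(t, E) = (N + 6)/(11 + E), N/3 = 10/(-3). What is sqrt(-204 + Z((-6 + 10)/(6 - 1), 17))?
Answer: I*sqrt(10003)/7 ≈ 14.288*I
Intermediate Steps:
N = -10 (N = 3*(10/(-3)) = 3*(10*(-1/3)) = 3*(-10/3) = -10)
Z(t, E) = -4/(11 + E) (Z(t, E) = (-10 + 6)/(11 + E) = -4/(11 + E))
sqrt(-204 + Z((-6 + 10)/(6 - 1), 17)) = sqrt(-204 - 4/(11 + 17)) = sqrt(-204 - 4/28) = sqrt(-204 - 4*1/28) = sqrt(-204 - 1/7) = sqrt(-1429/7) = I*sqrt(10003)/7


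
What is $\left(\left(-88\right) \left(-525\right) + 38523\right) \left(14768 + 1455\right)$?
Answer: $1374461229$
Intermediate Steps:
$\left(\left(-88\right) \left(-525\right) + 38523\right) \left(14768 + 1455\right) = \left(46200 + 38523\right) 16223 = 84723 \cdot 16223 = 1374461229$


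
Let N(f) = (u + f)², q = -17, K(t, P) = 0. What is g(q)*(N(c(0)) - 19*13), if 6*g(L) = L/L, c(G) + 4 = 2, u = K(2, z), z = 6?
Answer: -81/2 ≈ -40.500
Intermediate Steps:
u = 0
c(G) = -2 (c(G) = -4 + 2 = -2)
g(L) = ⅙ (g(L) = (L/L)/6 = (⅙)*1 = ⅙)
N(f) = f² (N(f) = (0 + f)² = f²)
g(q)*(N(c(0)) - 19*13) = ((-2)² - 19*13)/6 = (4 - 247)/6 = (⅙)*(-243) = -81/2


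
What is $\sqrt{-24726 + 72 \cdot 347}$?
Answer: $\sqrt{258} \approx 16.062$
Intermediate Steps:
$\sqrt{-24726 + 72 \cdot 347} = \sqrt{-24726 + 24984} = \sqrt{258}$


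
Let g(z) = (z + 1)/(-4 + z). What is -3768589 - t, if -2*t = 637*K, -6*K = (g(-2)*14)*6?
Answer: -22615993/6 ≈ -3.7693e+6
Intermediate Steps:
g(z) = (1 + z)/(-4 + z)
K = -7/3 (K = -((1 - 2)/(-4 - 2))*14*6/6 = -(-1/(-6))*14*6/6 = --⅙*(-1)*14*6/6 = -(⅙)*14*6/6 = -7*6/18 = -⅙*14 = -7/3 ≈ -2.3333)
t = 4459/6 (t = -637*(-7)/(2*3) = -½*(-4459/3) = 4459/6 ≈ 743.17)
-3768589 - t = -3768589 - 1*4459/6 = -3768589 - 4459/6 = -22615993/6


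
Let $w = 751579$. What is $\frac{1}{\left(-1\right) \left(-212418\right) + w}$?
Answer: $\frac{1}{963997} \approx 1.0373 \cdot 10^{-6}$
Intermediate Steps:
$\frac{1}{\left(-1\right) \left(-212418\right) + w} = \frac{1}{\left(-1\right) \left(-212418\right) + 751579} = \frac{1}{212418 + 751579} = \frac{1}{963997}$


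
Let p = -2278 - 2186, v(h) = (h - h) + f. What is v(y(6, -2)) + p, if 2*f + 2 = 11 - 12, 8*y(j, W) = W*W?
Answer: -8931/2 ≈ -4465.5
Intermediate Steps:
y(j, W) = W²/8 (y(j, W) = (W*W)/8 = W²/8)
f = -3/2 (f = -1 + (11 - 12)/2 = -1 + (½)*(-1) = -1 - ½ = -3/2 ≈ -1.5000)
v(h) = -3/2 (v(h) = (h - h) - 3/2 = 0 - 3/2 = -3/2)
p = -4464
v(y(6, -2)) + p = -3/2 - 4464 = -8931/2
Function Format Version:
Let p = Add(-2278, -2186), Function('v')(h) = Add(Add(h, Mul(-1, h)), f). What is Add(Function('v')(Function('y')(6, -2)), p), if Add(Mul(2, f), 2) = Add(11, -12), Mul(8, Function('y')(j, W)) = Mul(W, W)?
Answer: Rational(-8931, 2) ≈ -4465.5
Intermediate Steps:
Function('y')(j, W) = Mul(Rational(1, 8), Pow(W, 2)) (Function('y')(j, W) = Mul(Rational(1, 8), Mul(W, W)) = Mul(Rational(1, 8), Pow(W, 2)))
f = Rational(-3, 2) (f = Add(-1, Mul(Rational(1, 2), Add(11, -12))) = Add(-1, Mul(Rational(1, 2), -1)) = Add(-1, Rational(-1, 2)) = Rational(-3, 2) ≈ -1.5000)
Function('v')(h) = Rational(-3, 2) (Function('v')(h) = Add(Add(h, Mul(-1, h)), Rational(-3, 2)) = Add(0, Rational(-3, 2)) = Rational(-3, 2))
p = -4464
Add(Function('v')(Function('y')(6, -2)), p) = Add(Rational(-3, 2), -4464) = Rational(-8931, 2)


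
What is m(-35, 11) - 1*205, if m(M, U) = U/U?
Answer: -204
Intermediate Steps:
m(M, U) = 1
m(-35, 11) - 1*205 = 1 - 1*205 = 1 - 205 = -204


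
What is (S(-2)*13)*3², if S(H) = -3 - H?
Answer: -117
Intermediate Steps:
(S(-2)*13)*3² = ((-3 - 1*(-2))*13)*3² = ((-3 + 2)*13)*9 = -1*13*9 = -13*9 = -117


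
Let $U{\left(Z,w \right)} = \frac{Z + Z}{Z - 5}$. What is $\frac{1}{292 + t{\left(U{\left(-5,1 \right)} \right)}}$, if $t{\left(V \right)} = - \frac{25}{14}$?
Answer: $\frac{14}{4063} \approx 0.0034457$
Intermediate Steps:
$U{\left(Z,w \right)} = \frac{2 Z}{-5 + Z}$
$t{\left(V \right)} = - \frac{25}{14}$ ($t{\left(V \right)} = \left(-25\right) \frac{1}{14} = - \frac{25}{14}$)
$\frac{1}{292 + t{\left(U{\left(-5,1 \right)} \right)}} = \frac{1}{292 - \frac{25}{14}} = \frac{1}{\frac{4063}{14}} = \frac{14}{4063}$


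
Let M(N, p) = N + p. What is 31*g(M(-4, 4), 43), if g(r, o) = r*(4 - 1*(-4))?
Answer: 0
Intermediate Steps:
g(r, o) = 8*r (g(r, o) = r*(4 + 4) = r*8 = 8*r)
31*g(M(-4, 4), 43) = 31*(8*(-4 + 4)) = 31*(8*0) = 31*0 = 0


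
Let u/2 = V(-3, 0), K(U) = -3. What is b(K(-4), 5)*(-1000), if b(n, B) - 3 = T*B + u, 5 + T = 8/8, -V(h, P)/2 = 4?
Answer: 33000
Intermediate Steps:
V(h, P) = -8 (V(h, P) = -2*4 = -8)
u = -16 (u = 2*(-8) = -16)
T = -4 (T = -5 + 8/8 = -5 + 8*(⅛) = -5 + 1 = -4)
b(n, B) = -13 - 4*B (b(n, B) = 3 + (-4*B - 16) = 3 + (-16 - 4*B) = -13 - 4*B)
b(K(-4), 5)*(-1000) = (-13 - 4*5)*(-1000) = (-13 - 20)*(-1000) = -33*(-1000) = 33000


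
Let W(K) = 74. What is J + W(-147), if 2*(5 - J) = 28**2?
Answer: -313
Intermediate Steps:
J = -387 (J = 5 - 1/2*28**2 = 5 - 1/2*784 = 5 - 392 = -387)
J + W(-147) = -387 + 74 = -313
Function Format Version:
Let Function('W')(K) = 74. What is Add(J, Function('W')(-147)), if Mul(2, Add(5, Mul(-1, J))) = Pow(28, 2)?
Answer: -313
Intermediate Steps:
J = -387 (J = Add(5, Mul(Rational(-1, 2), Pow(28, 2))) = Add(5, Mul(Rational(-1, 2), 784)) = Add(5, -392) = -387)
Add(J, Function('W')(-147)) = Add(-387, 74) = -313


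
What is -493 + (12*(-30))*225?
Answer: -81493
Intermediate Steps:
-493 + (12*(-30))*225 = -493 - 360*225 = -493 - 81000 = -81493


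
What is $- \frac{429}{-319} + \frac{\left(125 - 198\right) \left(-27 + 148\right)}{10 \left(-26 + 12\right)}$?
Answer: $\frac{261617}{4060} \approx 64.438$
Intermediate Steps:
$- \frac{429}{-319} + \frac{\left(125 - 198\right) \left(-27 + 148\right)}{10 \left(-26 + 12\right)} = \left(-429\right) \left(- \frac{1}{319}\right) + \frac{\left(-73\right) 121}{10 \left(-14\right)} = \frac{39}{29} - \frac{8833}{-140} = \frac{39}{29} - - \frac{8833}{140} = \frac{39}{29} + \frac{8833}{140} = \frac{261617}{4060}$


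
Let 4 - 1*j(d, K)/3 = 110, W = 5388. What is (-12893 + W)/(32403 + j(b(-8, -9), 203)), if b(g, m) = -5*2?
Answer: -1501/6417 ≈ -0.23391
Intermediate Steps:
b(g, m) = -10
j(d, K) = -318 (j(d, K) = 12 - 3*110 = 12 - 330 = -318)
(-12893 + W)/(32403 + j(b(-8, -9), 203)) = (-12893 + 5388)/(32403 - 318) = -7505/32085 = -7505*1/32085 = -1501/6417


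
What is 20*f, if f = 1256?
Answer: 25120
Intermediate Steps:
20*f = 20*1256 = 25120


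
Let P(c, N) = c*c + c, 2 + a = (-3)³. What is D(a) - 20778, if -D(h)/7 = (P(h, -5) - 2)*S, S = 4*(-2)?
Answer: 24582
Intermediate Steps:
a = -29 (a = -2 + (-3)³ = -2 - 27 = -29)
P(c, N) = c + c² (P(c, N) = c² + c = c + c²)
S = -8
D(h) = -112 + 56*h*(1 + h) (D(h) = -7*(h*(1 + h) - 2)*(-8) = -7*(-2 + h*(1 + h))*(-8) = -7*(16 - 8*h*(1 + h)) = -112 + 56*h*(1 + h))
D(a) - 20778 = (-112 + 56*(-29)*(1 - 29)) - 20778 = (-112 + 56*(-29)*(-28)) - 20778 = (-112 + 45472) - 20778 = 45360 - 20778 = 24582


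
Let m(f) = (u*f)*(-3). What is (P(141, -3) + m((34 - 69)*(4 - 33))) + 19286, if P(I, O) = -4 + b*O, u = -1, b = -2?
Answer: 22333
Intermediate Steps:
P(I, O) = -4 - 2*O
m(f) = 3*f (m(f) = -f*(-3) = 3*f)
(P(141, -3) + m((34 - 69)*(4 - 33))) + 19286 = ((-4 - 2*(-3)) + 3*((34 - 69)*(4 - 33))) + 19286 = ((-4 + 6) + 3*(-35*(-29))) + 19286 = (2 + 3*1015) + 19286 = (2 + 3045) + 19286 = 3047 + 19286 = 22333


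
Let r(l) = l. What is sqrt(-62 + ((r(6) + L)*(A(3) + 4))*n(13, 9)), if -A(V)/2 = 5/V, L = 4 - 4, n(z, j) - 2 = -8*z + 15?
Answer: I*sqrt(410) ≈ 20.248*I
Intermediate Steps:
n(z, j) = 17 - 8*z (n(z, j) = 2 + (-8*z + 15) = 2 + (15 - 8*z) = 17 - 8*z)
L = 0
A(V) = -10/V
sqrt(-62 + ((r(6) + L)*(A(3) + 4))*n(13, 9)) = sqrt(-62 + ((6 + 0)*(-10/3 + 4))*(17 - 8*13)) = sqrt(-62 + (6*(-10*1/3 + 4))*(17 - 104)) = sqrt(-62 + (6*(-10/3 + 4))*(-87)) = sqrt(-62 + (6*(2/3))*(-87)) = sqrt(-62 + 4*(-87)) = sqrt(-62 - 348) = sqrt(-410) = I*sqrt(410)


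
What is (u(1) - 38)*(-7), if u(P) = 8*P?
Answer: 210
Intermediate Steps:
(u(1) - 38)*(-7) = (8*1 - 38)*(-7) = (8 - 38)*(-7) = -30*(-7) = 210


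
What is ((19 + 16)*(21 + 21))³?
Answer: 3176523000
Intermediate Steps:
((19 + 16)*(21 + 21))³ = (35*42)³ = 1470³ = 3176523000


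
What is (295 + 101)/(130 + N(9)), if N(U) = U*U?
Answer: 396/211 ≈ 1.8768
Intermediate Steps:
N(U) = U²
(295 + 101)/(130 + N(9)) = (295 + 101)/(130 + 9²) = 396/(130 + 81) = 396/211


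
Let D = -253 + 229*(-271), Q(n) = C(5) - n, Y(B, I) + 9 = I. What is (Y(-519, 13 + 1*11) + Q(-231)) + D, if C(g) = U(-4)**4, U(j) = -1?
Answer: -62065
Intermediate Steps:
Y(B, I) = -9 + I
C(g) = 1 (C(g) = (-1)**4 = 1)
Q(n) = 1 - n
D = -62312 (D = -253 - 62059 = -62312)
(Y(-519, 13 + 1*11) + Q(-231)) + D = ((-9 + (13 + 1*11)) + (1 - 1*(-231))) - 62312 = ((-9 + (13 + 11)) + (1 + 231)) - 62312 = ((-9 + 24) + 232) - 62312 = (15 + 232) - 62312 = 247 - 62312 = -62065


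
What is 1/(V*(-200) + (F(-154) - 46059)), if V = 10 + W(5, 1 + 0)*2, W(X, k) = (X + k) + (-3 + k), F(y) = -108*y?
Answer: -1/33027 ≈ -3.0278e-5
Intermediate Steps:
W(X, k) = -3 + X + 2*k
V = 18 (V = 10 + (-3 + 5 + 2*(1 + 0))*2 = 10 + (-3 + 5 + 2*1)*2 = 10 + (-3 + 5 + 2)*2 = 10 + 4*2 = 10 + 8 = 18)
1/(V*(-200) + (F(-154) - 46059)) = 1/(18*(-200) + (-108*(-154) - 46059)) = 1/(-3600 + (16632 - 46059)) = 1/(-3600 - 29427) = 1/(-33027) = -1/33027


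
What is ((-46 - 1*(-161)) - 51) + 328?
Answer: 392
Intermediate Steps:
((-46 - 1*(-161)) - 51) + 328 = ((-46 + 161) - 51) + 328 = (115 - 51) + 328 = 64 + 328 = 392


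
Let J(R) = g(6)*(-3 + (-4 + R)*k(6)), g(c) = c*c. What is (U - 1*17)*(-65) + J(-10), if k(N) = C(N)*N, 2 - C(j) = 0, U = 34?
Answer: -7261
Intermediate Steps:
C(j) = 2 (C(j) = 2 - 1*0 = 2 + 0 = 2)
g(c) = c²
k(N) = 2*N
J(R) = -1836 + 432*R (J(R) = 6²*(-3 + (-4 + R)*(2*6)) = 36*(-3 + (-4 + R)*12) = 36*(-3 + (-48 + 12*R)) = 36*(-51 + 12*R) = -1836 + 432*R)
(U - 1*17)*(-65) + J(-10) = (34 - 1*17)*(-65) + (-1836 + 432*(-10)) = (34 - 17)*(-65) + (-1836 - 4320) = 17*(-65) - 6156 = -1105 - 6156 = -7261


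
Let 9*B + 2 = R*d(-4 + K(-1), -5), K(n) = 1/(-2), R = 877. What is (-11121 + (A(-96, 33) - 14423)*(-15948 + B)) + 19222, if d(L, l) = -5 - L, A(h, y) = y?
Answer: 2071837184/9 ≈ 2.3020e+8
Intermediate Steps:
K(n) = -½
B = -881/18 (B = -2/9 + (877*(-5 - (-4 - ½)))/9 = -2/9 + (877*(-5 - 1*(-9/2)))/9 = -2/9 + (877*(-5 + 9/2))/9 = -2/9 + (877*(-½))/9 = -2/9 + (⅑)*(-877/2) = -2/9 - 877/18 = -881/18 ≈ -48.944)
(-11121 + (A(-96, 33) - 14423)*(-15948 + B)) + 19222 = (-11121 + (33 - 14423)*(-15948 - 881/18)) + 19222 = (-11121 - 14390*(-287945/18)) + 19222 = (-11121 + 2071764275/9) + 19222 = 2071664186/9 + 19222 = 2071837184/9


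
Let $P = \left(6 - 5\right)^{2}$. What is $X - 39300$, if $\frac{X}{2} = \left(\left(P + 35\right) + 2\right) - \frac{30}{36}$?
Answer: $- \frac{117677}{3} \approx -39226.0$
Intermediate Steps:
$P = 1$ ($P = 1^{2} = 1$)
$X = \frac{223}{3}$ ($X = 2 \left(\left(\left(1 + 35\right) + 2\right) - \frac{30}{36}\right) = 2 \left(\left(36 + 2\right) - \frac{5}{6}\right) = 2 \left(38 - \frac{5}{6}\right) = 2 \cdot \frac{223}{6} = \frac{223}{3} \approx 74.333$)
$X - 39300 = \frac{223}{3} - 39300 = - \frac{117677}{3}$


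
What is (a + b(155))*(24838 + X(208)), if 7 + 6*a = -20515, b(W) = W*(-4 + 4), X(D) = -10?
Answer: -84920036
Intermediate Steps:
b(W) = 0 (b(W) = W*0 = 0)
a = -10261/3 (a = -7/6 + (⅙)*(-20515) = -7/6 - 20515/6 = -10261/3 ≈ -3420.3)
(a + b(155))*(24838 + X(208)) = (-10261/3 + 0)*(24838 - 10) = -10261/3*24828 = -84920036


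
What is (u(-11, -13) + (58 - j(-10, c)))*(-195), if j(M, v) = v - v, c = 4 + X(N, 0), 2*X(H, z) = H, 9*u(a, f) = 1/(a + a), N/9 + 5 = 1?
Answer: -746395/66 ≈ -11309.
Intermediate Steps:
N = -36 (N = -45 + 9*1 = -45 + 9 = -36)
u(a, f) = 1/(18*a) (u(a, f) = 1/(9*(a + a)) = 1/(9*((2*a))) = (1/(2*a))/9 = 1/(18*a))
X(H, z) = H/2
c = -14 (c = 4 + (½)*(-36) = 4 - 18 = -14)
j(M, v) = 0
(u(-11, -13) + (58 - j(-10, c)))*(-195) = ((1/18)/(-11) + (58 - 1*0))*(-195) = ((1/18)*(-1/11) + (58 + 0))*(-195) = (-1/198 + 58)*(-195) = (11483/198)*(-195) = -746395/66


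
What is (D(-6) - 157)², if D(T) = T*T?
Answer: 14641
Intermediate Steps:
D(T) = T²
(D(-6) - 157)² = ((-6)² - 157)² = (36 - 157)² = (-121)² = 14641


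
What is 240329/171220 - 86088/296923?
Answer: 56619220307/50839156060 ≈ 1.1137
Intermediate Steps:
240329/171220 - 86088/296923 = 56619220307/50839156060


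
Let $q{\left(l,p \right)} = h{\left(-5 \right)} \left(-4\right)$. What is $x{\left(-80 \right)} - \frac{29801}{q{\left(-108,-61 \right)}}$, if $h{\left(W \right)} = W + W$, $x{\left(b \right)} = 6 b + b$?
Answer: $- \frac{52201}{40} \approx -1305.0$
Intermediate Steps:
$x{\left(b \right)} = 7 b$
$h{\left(W \right)} = 2 W$
$q{\left(l,p \right)} = 40$ ($q{\left(l,p \right)} = 2 \left(-5\right) \left(-4\right) = \left(-10\right) \left(-4\right) = 40$)
$x{\left(-80 \right)} - \frac{29801}{q{\left(-108,-61 \right)}} = 7 \left(-80\right) - \frac{29801}{40} = -560 - \frac{29801}{40} = - \frac{52201}{40}$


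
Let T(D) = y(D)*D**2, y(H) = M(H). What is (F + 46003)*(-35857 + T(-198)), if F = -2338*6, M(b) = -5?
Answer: -7414267075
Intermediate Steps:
y(H) = -5
F = -14028
T(D) = -5*D**2
(F + 46003)*(-35857 + T(-198)) = (-14028 + 46003)*(-35857 - 5*(-198)**2) = 31975*(-35857 - 5*39204) = 31975*(-35857 - 196020) = 31975*(-231877) = -7414267075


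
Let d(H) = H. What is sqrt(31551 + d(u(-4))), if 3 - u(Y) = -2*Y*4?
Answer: sqrt(31522) ≈ 177.54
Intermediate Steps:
u(Y) = 3 + 8*Y (u(Y) = 3 - (-2*Y)*4 = 3 - (-8)*Y = 3 + 8*Y)
sqrt(31551 + d(u(-4))) = sqrt(31551 + (3 + 8*(-4))) = sqrt(31551 + (3 - 32)) = sqrt(31551 - 29) = sqrt(31522)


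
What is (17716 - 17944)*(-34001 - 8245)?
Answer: 9632088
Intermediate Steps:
(17716 - 17944)*(-34001 - 8245) = -228*(-42246) = 9632088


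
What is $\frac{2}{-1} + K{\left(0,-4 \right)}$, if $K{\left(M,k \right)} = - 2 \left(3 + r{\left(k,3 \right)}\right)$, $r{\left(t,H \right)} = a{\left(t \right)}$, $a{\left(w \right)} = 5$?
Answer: $-18$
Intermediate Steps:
$r{\left(t,H \right)} = 5$
$K{\left(M,k \right)} = -16$ ($K{\left(M,k \right)} = - 2 \left(3 + 5\right) = \left(-2\right) 8 = -16$)
$\frac{2}{-1} + K{\left(0,-4 \right)} = \frac{2}{-1} - 16 = 2 \left(-1\right) - 16 = -2 - 16 = -18$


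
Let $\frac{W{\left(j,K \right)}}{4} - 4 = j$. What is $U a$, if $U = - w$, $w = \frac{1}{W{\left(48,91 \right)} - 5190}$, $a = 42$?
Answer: $\frac{21}{2491} \approx 0.0084303$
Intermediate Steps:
$W{\left(j,K \right)} = 16 + 4 j$
$w = - \frac{1}{4982}$ ($w = \frac{1}{\left(16 + 4 \cdot 48\right) - 5190} = \frac{1}{\left(16 + 192\right) - 5190} = \frac{1}{208 - 5190} = \frac{1}{-4982} = - \frac{1}{4982} \approx -0.00020072$)
$U = \frac{1}{4982}$ ($U = \left(-1\right) \left(- \frac{1}{4982}\right) = \frac{1}{4982} \approx 0.00020072$)
$U a = \frac{1}{4982} \cdot 42 = \frac{21}{2491}$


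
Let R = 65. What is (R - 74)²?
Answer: 81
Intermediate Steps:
(R - 74)² = (65 - 74)² = (-9)² = 81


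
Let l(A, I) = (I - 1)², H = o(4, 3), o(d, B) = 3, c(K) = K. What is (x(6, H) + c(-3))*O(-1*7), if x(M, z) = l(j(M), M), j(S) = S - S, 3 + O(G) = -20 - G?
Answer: -352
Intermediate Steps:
O(G) = -23 - G (O(G) = -3 + (-20 - G) = -23 - G)
j(S) = 0
H = 3
l(A, I) = (-1 + I)²
x(M, z) = (-1 + M)²
(x(6, H) + c(-3))*O(-1*7) = ((-1 + 6)² - 3)*(-23 - (-1)*7) = (5² - 3)*(-23 - 1*(-7)) = (25 - 3)*(-23 + 7) = 22*(-16) = -352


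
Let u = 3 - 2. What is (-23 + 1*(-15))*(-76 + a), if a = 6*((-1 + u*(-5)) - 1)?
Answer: 4484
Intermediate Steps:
u = 1
a = -42 (a = 6*((-1 + 1*(-5)) - 1) = 6*((-1 - 5) - 1) = 6*(-6 - 1) = 6*(-7) = -42)
(-23 + 1*(-15))*(-76 + a) = (-23 + 1*(-15))*(-76 - 42) = (-23 - 15)*(-118) = -38*(-118) = 4484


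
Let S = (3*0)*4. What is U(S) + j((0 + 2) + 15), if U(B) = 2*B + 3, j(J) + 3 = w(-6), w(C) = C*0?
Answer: 0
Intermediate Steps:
w(C) = 0
S = 0 (S = 0*4 = 0)
j(J) = -3 (j(J) = -3 + 0 = -3)
U(B) = 3 + 2*B
U(S) + j((0 + 2) + 15) = (3 + 2*0) - 3 = (3 + 0) - 3 = 3 - 3 = 0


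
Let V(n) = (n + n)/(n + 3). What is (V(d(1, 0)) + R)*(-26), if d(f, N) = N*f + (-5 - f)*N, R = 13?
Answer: -338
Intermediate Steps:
d(f, N) = N*f + N*(-5 - f)
V(n) = 2*n/(3 + n) (V(n) = (2*n)/(3 + n) = 2*n/(3 + n))
(V(d(1, 0)) + R)*(-26) = (2*(-5*0)/(3 - 5*0) + 13)*(-26) = (2*0/(3 + 0) + 13)*(-26) = (2*0/3 + 13)*(-26) = (2*0*(⅓) + 13)*(-26) = (0 + 13)*(-26) = 13*(-26) = -338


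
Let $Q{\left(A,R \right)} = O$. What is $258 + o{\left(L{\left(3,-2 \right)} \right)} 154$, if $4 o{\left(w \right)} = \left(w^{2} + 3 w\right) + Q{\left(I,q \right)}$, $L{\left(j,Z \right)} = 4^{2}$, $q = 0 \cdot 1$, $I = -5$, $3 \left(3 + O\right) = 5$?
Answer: $\frac{35732}{3} \approx 11911.0$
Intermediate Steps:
$O = - \frac{4}{3}$ ($O = -3 + \frac{1}{3} \cdot 5 = -3 + \frac{5}{3} = - \frac{4}{3} \approx -1.3333$)
$q = 0$
$Q{\left(A,R \right)} = - \frac{4}{3}$
$L{\left(j,Z \right)} = 16$
$o{\left(w \right)} = - \frac{1}{3} + \frac{w^{2}}{4} + \frac{3 w}{4}$ ($o{\left(w \right)} = \frac{\left(w^{2} + 3 w\right) - \frac{4}{3}}{4} = \frac{- \frac{4}{3} + w^{2} + 3 w}{4} = - \frac{1}{3} + \frac{w^{2}}{4} + \frac{3 w}{4}$)
$258 + o{\left(L{\left(3,-2 \right)} \right)} 154 = 258 + \left(- \frac{1}{3} + \frac{16^{2}}{4} + \frac{3}{4} \cdot 16\right) 154 = 258 + \left(- \frac{1}{3} + \frac{1}{4} \cdot 256 + 12\right) 154 = 258 + \left(- \frac{1}{3} + 64 + 12\right) 154 = 258 + \frac{227}{3} \cdot 154 = 258 + \frac{34958}{3} = \frac{35732}{3}$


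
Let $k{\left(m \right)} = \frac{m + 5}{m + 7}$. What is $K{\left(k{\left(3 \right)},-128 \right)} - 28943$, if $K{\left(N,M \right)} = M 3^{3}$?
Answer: $-32399$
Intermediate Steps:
$k{\left(m \right)} = \frac{5 + m}{7 + m}$
$K{\left(N,M \right)} = 27 M$ ($K{\left(N,M \right)} = M 27 = 27 M$)
$K{\left(k{\left(3 \right)},-128 \right)} - 28943 = 27 \left(-128\right) - 28943 = -3456 - 28943 = -32399$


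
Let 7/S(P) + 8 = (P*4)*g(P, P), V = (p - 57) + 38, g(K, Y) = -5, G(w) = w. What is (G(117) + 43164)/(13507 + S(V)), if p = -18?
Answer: 31681692/9887131 ≈ 3.2043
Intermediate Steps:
V = -37 (V = (-18 - 57) + 38 = -75 + 38 = -37)
S(P) = 7/(-8 - 20*P) (S(P) = 7/(-8 + (P*4)*(-5)) = 7/(-8 + (4*P)*(-5)) = 7/(-8 - 20*P))
(G(117) + 43164)/(13507 + S(V)) = (117 + 43164)/(13507 + 7/(4*(-2 - 5*(-37)))) = 43281/(13507 + 7/(4*(-2 + 185))) = 43281/(13507 + (7/4)/183) = 43281/(13507 + (7/4)*(1/183)) = 43281/(13507 + 7/732) = 43281/(9887131/732) = 43281*(732/9887131) = 31681692/9887131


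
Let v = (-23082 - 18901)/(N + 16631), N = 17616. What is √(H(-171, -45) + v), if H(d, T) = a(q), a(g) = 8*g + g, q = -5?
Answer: I*√54216357206/34247 ≈ 6.799*I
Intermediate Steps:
v = -41983/34247 (v = (-23082 - 18901)/(17616 + 16631) = -41983/34247 ≈ -1.2259)
a(g) = 9*g
H(d, T) = -45 (H(d, T) = 9*(-5) = -45)
√(H(-171, -45) + v) = √(-45 - 41983/34247) = √(-1583098/34247) = I*√54216357206/34247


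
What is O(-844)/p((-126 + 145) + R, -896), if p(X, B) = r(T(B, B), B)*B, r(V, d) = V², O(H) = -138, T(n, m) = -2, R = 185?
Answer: 69/1792 ≈ 0.038504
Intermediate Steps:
p(X, B) = 4*B (p(X, B) = (-2)²*B = 4*B)
O(-844)/p((-126 + 145) + R, -896) = -138/(4*(-896)) = -138/(-3584) = -138*(-1/3584) = 69/1792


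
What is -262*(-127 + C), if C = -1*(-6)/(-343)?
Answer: 11414554/343 ≈ 33279.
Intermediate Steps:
C = -6/343 (C = 6*(-1/343) = -6/343 ≈ -0.017493)
-262*(-127 + C) = -262*(-127 - 6/343) = -262*(-43567/343) = 11414554/343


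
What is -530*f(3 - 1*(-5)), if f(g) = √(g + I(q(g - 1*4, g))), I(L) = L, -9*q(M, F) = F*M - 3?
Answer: -530*√43/3 ≈ -1158.5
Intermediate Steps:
q(M, F) = ⅓ - F*M/9 (q(M, F) = -(F*M - 3)/9 = -(-3 + F*M)/9 = ⅓ - F*M/9)
f(g) = √(⅓ + g - g*(-4 + g)/9) (f(g) = √(g + (⅓ - g*(g - 1*4)/9)) = √(g + (⅓ - g*(g - 4)/9)) = √(g + (⅓ - g*(-4 + g)/9)) = √(⅓ + g - g*(-4 + g)/9))
-530*f(3 - 1*(-5)) = -530*√(3 - (3 - 1*(-5))² + 13*(3 - 1*(-5)))/3 = -530*√(3 - (3 + 5)² + 13*(3 + 5))/3 = -530*√(3 - 1*8² + 13*8)/3 = -530*√(3 - 1*64 + 104)/3 = -530*√(3 - 64 + 104)/3 = -530*√43/3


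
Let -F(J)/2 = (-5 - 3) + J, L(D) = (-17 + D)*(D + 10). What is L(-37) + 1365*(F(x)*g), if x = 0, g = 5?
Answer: 110658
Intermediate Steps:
L(D) = (-17 + D)*(10 + D)
F(J) = 16 - 2*J (F(J) = -2*((-5 - 3) + J) = -2*(-8 + J) = 16 - 2*J)
L(-37) + 1365*(F(x)*g) = (-170 + (-37)**2 - 7*(-37)) + 1365*((16 - 2*0)*5) = (-170 + 1369 + 259) + 1365*((16 + 0)*5) = 1458 + 1365*(16*5) = 1458 + 1365*80 = 1458 + 109200 = 110658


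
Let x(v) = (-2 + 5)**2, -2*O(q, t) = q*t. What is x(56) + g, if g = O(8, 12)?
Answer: -39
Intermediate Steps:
O(q, t) = -q*t/2
x(v) = 9 (x(v) = 3**2 = 9)
g = -48 (g = -1/2*8*12 = -48)
x(56) + g = 9 - 48 = -39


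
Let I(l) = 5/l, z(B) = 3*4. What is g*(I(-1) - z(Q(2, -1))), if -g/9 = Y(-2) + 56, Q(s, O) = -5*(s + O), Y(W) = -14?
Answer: 6426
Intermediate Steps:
Q(s, O) = -5*O - 5*s (Q(s, O) = -5*(O + s) = -5*O - 5*s)
g = -378 (g = -9*(-14 + 56) = -9*42 = -378)
z(B) = 12
g*(I(-1) - z(Q(2, -1))) = -378*(5/(-1) - 1*12) = -378*(5*(-1) - 12) = -378*(-5 - 12) = -378*(-17) = 6426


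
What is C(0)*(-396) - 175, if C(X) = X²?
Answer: -175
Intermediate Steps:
C(0)*(-396) - 175 = 0²*(-396) - 175 = 0*(-396) - 175 = 0 - 175 = -175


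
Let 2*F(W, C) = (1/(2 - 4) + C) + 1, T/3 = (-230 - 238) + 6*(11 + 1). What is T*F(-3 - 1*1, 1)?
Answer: -891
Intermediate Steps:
T = -1188 (T = 3*((-230 - 238) + 6*(11 + 1)) = 3*(-468 + 6*12) = 3*(-468 + 72) = 3*(-396) = -1188)
F(W, C) = 1/4 + C/2 (F(W, C) = ((1/(2 - 4) + C) + 1)/2 = ((1/(-2) + C) + 1)/2 = ((-1/2 + C) + 1)/2 = (1/2 + C)/2 = 1/4 + C/2)
T*F(-3 - 1*1, 1) = -1188*(1/4 + (1/2)*1) = -1188*(1/4 + 1/2) = -1188*3/4 = -891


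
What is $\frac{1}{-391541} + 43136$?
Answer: $\frac{16889512575}{391541} \approx 43136.0$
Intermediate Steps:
$\frac{1}{-391541} + 43136 = - \frac{1}{391541} + 43136 = \frac{16889512575}{391541}$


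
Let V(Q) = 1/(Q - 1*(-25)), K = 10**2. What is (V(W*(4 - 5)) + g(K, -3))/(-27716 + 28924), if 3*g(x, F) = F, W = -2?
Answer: -13/16308 ≈ -0.00079715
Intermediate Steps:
K = 100
g(x, F) = F/3
V(Q) = 1/(25 + Q) (V(Q) = 1/(Q + 25) = 1/(25 + Q))
(V(W*(4 - 5)) + g(K, -3))/(-27716 + 28924) = (1/(25 - 2*(4 - 5)) + (1/3)*(-3))/(-27716 + 28924) = (1/(25 - 2*(-1)) - 1)/1208 = (1/(25 + 2) - 1)*(1/1208) = (1/27 - 1)*(1/1208) = -26/27*1/1208 = -13/16308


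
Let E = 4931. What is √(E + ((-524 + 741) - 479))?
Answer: √4669 ≈ 68.330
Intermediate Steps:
√(E + ((-524 + 741) - 479)) = √(4931 + ((-524 + 741) - 479)) = √(4931 + (217 - 479)) = √(4931 - 262) = √4669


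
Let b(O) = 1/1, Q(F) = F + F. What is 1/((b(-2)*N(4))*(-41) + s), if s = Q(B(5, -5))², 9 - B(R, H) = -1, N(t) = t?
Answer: 1/236 ≈ 0.0042373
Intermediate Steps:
B(R, H) = 10 (B(R, H) = 9 - 1*(-1) = 9 + 1 = 10)
Q(F) = 2*F
b(O) = 1
s = 400 (s = (2*10)² = 20² = 400)
1/((b(-2)*N(4))*(-41) + s) = 1/((1*4)*(-41) + 400) = 1/(4*(-41) + 400) = 1/(-164 + 400) = 1/236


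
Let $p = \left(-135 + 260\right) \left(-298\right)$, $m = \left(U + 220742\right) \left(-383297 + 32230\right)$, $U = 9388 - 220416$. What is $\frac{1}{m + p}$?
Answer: $- \frac{1}{3410302088} \approx -2.9323 \cdot 10^{-10}$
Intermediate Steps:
$U = -211028$
$m = -3410264838$ ($m = \left(-211028 + 220742\right) \left(-383297 + 32230\right) = 9714 \left(-351067\right) = -3410264838$)
$p = -37250$ ($p = 125 \left(-298\right) = -37250$)
$\frac{1}{m + p} = \frac{1}{-3410264838 - 37250} = \frac{1}{-3410302088} = - \frac{1}{3410302088}$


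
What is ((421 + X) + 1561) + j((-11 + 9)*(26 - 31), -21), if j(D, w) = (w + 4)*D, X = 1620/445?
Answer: 161592/89 ≈ 1815.6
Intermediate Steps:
X = 324/89 (X = 1620*(1/445) = 324/89 ≈ 3.6404)
j(D, w) = D*(4 + w) (j(D, w) = (4 + w)*D = D*(4 + w))
((421 + X) + 1561) + j((-11 + 9)*(26 - 31), -21) = ((421 + 324/89) + 1561) + ((-11 + 9)*(26 - 31))*(4 - 21) = (37793/89 + 1561) - 2*(-5)*(-17) = 176722/89 + 10*(-17) = 176722/89 - 170 = 161592/89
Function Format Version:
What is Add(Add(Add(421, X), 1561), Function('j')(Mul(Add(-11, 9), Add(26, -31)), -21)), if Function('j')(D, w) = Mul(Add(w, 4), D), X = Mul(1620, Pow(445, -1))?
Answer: Rational(161592, 89) ≈ 1815.6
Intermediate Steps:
X = Rational(324, 89) (X = Mul(1620, Rational(1, 445)) = Rational(324, 89) ≈ 3.6404)
Function('j')(D, w) = Mul(D, Add(4, w)) (Function('j')(D, w) = Mul(Add(4, w), D) = Mul(D, Add(4, w)))
Add(Add(Add(421, X), 1561), Function('j')(Mul(Add(-11, 9), Add(26, -31)), -21)) = Add(Add(Add(421, Rational(324, 89)), 1561), Mul(Mul(Add(-11, 9), Add(26, -31)), Add(4, -21))) = Add(Add(Rational(37793, 89), 1561), Mul(Mul(-2, -5), -17)) = Add(Rational(176722, 89), Mul(10, -17)) = Add(Rational(176722, 89), -170) = Rational(161592, 89)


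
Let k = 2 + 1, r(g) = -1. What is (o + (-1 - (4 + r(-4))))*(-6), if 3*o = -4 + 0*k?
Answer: 32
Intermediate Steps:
k = 3
o = -4/3 (o = (-4 + 0*3)/3 = (-4 + 0)/3 = (⅓)*(-4) = -4/3 ≈ -1.3333)
(o + (-1 - (4 + r(-4))))*(-6) = (-4/3 + (-1 - (4 - 1)))*(-6) = (-4/3 + (-1 - 1*3))*(-6) = (-4/3 + (-1 - 3))*(-6) = (-4/3 - 4)*(-6) = -16/3*(-6) = 32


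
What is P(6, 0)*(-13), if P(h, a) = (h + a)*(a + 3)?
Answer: -234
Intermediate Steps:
P(h, a) = (3 + a)*(a + h) (P(h, a) = (a + h)*(3 + a) = (3 + a)*(a + h))
P(6, 0)*(-13) = (0² + 3*0 + 3*6 + 0*6)*(-13) = (0 + 0 + 18 + 0)*(-13) = 18*(-13) = -234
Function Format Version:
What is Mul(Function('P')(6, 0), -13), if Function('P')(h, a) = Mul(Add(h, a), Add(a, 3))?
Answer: -234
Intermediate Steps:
Function('P')(h, a) = Mul(Add(3, a), Add(a, h)) (Function('P')(h, a) = Mul(Add(a, h), Add(3, a)) = Mul(Add(3, a), Add(a, h)))
Mul(Function('P')(6, 0), -13) = Mul(Add(Pow(0, 2), Mul(3, 0), Mul(3, 6), Mul(0, 6)), -13) = Mul(Add(0, 0, 18, 0), -13) = Mul(18, -13) = -234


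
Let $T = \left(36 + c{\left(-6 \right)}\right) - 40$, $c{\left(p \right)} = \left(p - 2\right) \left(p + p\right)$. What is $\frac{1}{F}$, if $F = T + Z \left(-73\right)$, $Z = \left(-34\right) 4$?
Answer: $\frac{1}{10020} \approx 9.98 \cdot 10^{-5}$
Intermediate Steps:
$Z = -136$
$c{\left(p \right)} = 2 p \left(-2 + p\right)$ ($c{\left(p \right)} = \left(-2 + p\right) 2 p = 2 p \left(-2 + p\right)$)
$T = 92$ ($T = \left(36 + 2 \left(-6\right) \left(-2 - 6\right)\right) - 40 = \left(36 + 2 \left(-6\right) \left(-8\right)\right) - 40 = \left(36 + 96\right) - 40 = 132 - 40 = 92$)
$F = 10020$ ($F = 92 - -9928 = 92 + 9928 = 10020$)
$\frac{1}{F} = \frac{1}{10020}$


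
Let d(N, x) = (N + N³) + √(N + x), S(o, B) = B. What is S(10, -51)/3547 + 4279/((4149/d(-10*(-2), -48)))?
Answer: 121724244661/14716503 + 8558*I*√7/4149 ≈ 8271.3 + 5.4573*I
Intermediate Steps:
d(N, x) = N + N³ + √(N + x)
S(10, -51)/3547 + 4279/((4149/d(-10*(-2), -48))) = -51/3547 + 4279/((4149/(-10*(-2) + (-10*(-2))³ + √(-10*(-2) - 48)))) = -51*1/3547 + 4279/((4149/(20 + 20³ + √(20 - 48)))) = -51/3547 + 4279/((4149/(20 + 8000 + √(-28)))) = -51/3547 + 4279/((4149/(20 + 8000 + 2*I*√7))) = -51/3547 + 4279/((4149/(8020 + 2*I*√7))) = -51/3547 + 4279*(8020/4149 + 2*I*√7/4149) = -51/3547 + (34317580/4149 + 8558*I*√7/4149) = 121724244661/14716503 + 8558*I*√7/4149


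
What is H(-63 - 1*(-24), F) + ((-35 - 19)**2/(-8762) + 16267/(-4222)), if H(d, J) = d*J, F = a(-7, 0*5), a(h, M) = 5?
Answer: -3684254893/18496582 ≈ -199.19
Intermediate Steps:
F = 5
H(d, J) = J*d
H(-63 - 1*(-24), F) + ((-35 - 19)**2/(-8762) + 16267/(-4222)) = 5*(-63 - 1*(-24)) + ((-35 - 19)**2/(-8762) + 16267/(-4222)) = 5*(-63 + 24) + ((-54)**2*(-1/8762) + 16267*(-1/4222)) = 5*(-39) + (2916*(-1/8762) - 16267/4222) = -195 + (-1458/4381 - 16267/4222) = -195 - 77421403/18496582 = -3684254893/18496582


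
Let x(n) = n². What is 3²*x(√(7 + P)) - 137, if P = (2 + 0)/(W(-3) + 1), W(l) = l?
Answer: -83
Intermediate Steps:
P = -1 (P = (2 + 0)/(-3 + 1) = 2/(-2) = 2*(-½) = -1)
3²*x(√(7 + P)) - 137 = 3²*(√(7 - 1))² - 137 = 9*(√6)² - 137 = 9*6 - 137 = 54 - 137 = -83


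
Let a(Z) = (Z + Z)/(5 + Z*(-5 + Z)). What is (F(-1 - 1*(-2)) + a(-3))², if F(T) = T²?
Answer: 529/841 ≈ 0.62901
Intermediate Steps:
a(Z) = 2*Z/(5 + Z*(-5 + Z)) (a(Z) = (2*Z)/(5 + Z*(-5 + Z)) = 2*Z/(5 + Z*(-5 + Z)))
(F(-1 - 1*(-2)) + a(-3))² = ((-1 - 1*(-2))² + 2*(-3)/(5 + (-3)² - 5*(-3)))² = ((-1 + 2)² + 2*(-3)/(5 + 9 + 15))² = (1² + 2*(-3)/29)² = (1 + 2*(-3)*(1/29))² = (1 - 6/29)² = (23/29)² = 529/841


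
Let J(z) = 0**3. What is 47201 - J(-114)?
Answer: 47201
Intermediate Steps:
J(z) = 0
47201 - J(-114) = 47201 - 1*0 = 47201 + 0 = 47201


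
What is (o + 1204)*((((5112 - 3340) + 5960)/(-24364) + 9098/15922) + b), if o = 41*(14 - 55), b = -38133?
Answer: 882008321199849/48490451 ≈ 1.8189e+7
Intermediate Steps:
o = -1681 (o = 41*(-41) = -1681)
(o + 1204)*((((5112 - 3340) + 5960)/(-24364) + 9098/15922) + b) = (-1681 + 1204)*((((5112 - 3340) + 5960)/(-24364) + 9098/15922) - 38133) = -477*(((1772 + 5960)*(-1/24364) + 9098*(1/15922)) - 38133) = -477*((7732*(-1/24364) + 4549/7961) - 38133) = -477*((-1933/6091 + 4549/7961) - 38133) = -477*(12319346/48490451 - 38133) = -477*(-1849074048637/48490451) = 882008321199849/48490451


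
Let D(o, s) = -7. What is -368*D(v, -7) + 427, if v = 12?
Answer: 3003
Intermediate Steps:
-368*D(v, -7) + 427 = -368*(-7) + 427 = 2576 + 427 = 3003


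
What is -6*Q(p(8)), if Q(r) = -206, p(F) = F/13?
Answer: 1236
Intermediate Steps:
p(F) = F/13 (p(F) = F*(1/13) = F/13)
-6*Q(p(8)) = -6*(-206) = 1236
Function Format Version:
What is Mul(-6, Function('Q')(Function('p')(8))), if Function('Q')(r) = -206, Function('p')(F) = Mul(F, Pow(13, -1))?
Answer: 1236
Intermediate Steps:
Function('p')(F) = Mul(Rational(1, 13), F) (Function('p')(F) = Mul(F, Rational(1, 13)) = Mul(Rational(1, 13), F))
Mul(-6, Function('Q')(Function('p')(8))) = Mul(-6, -206) = 1236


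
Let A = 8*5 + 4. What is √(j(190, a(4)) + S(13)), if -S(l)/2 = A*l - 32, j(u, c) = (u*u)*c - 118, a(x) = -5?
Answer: I*√181698 ≈ 426.26*I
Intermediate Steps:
A = 44 (A = 40 + 4 = 44)
j(u, c) = -118 + c*u² (j(u, c) = u²*c - 118 = c*u² - 118 = -118 + c*u²)
S(l) = 64 - 88*l (S(l) = -2*(44*l - 32) = -2*(-32 + 44*l) = 64 - 88*l)
√(j(190, a(4)) + S(13)) = √((-118 - 5*190²) + (64 - 88*13)) = √((-118 - 5*36100) + (64 - 1144)) = √((-118 - 180500) - 1080) = √(-180618 - 1080) = √(-181698) = I*√181698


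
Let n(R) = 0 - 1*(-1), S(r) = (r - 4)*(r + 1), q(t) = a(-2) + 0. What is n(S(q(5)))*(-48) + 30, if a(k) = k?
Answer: -18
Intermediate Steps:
q(t) = -2 (q(t) = -2 + 0 = -2)
S(r) = (1 + r)*(-4 + r) (S(r) = (-4 + r)*(1 + r) = (1 + r)*(-4 + r))
n(R) = 1 (n(R) = 0 + 1 = 1)
n(S(q(5)))*(-48) + 30 = 1*(-48) + 30 = -48 + 30 = -18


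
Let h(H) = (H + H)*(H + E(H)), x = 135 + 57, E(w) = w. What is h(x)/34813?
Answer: 147456/34813 ≈ 4.2357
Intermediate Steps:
x = 192
h(H) = 4*H² (h(H) = (H + H)*(H + H) = (2*H)*(2*H) = 4*H²)
h(x)/34813 = (4*192²)/34813 = (4*36864)*(1/34813) = 147456*(1/34813) = 147456/34813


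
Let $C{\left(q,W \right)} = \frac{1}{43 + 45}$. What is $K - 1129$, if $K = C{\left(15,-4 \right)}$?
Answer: $- \frac{99351}{88} \approx -1129.0$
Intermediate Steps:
$C{\left(q,W \right)} = \frac{1}{88}$
$K = \frac{1}{88} \approx 0.011364$
$K - 1129 = \frac{1}{88} - 1129 = - \frac{99351}{88}$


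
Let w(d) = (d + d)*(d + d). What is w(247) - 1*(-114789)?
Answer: 358825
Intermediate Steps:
w(d) = 4*d² (w(d) = (2*d)*(2*d) = 4*d²)
w(247) - 1*(-114789) = 4*247² - 1*(-114789) = 4*61009 + 114789 = 244036 + 114789 = 358825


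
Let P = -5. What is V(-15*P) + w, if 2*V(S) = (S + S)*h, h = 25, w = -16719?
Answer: -14844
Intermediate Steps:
V(S) = 25*S (V(S) = ((S + S)*25)/2 = ((2*S)*25)/2 = (50*S)/2 = 25*S)
V(-15*P) + w = 25*(-15*(-5)) - 16719 = 25*75 - 16719 = 1875 - 16719 = -14844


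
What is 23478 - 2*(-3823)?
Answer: 31124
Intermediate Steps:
23478 - 2*(-3823) = 23478 - 1*(-7646) = 23478 + 7646 = 31124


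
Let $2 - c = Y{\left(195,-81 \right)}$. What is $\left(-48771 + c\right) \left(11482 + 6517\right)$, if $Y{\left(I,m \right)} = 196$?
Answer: $-881321035$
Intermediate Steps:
$c = -194$ ($c = 2 - 196 = -194$)
$\left(-48771 + c\right) \left(11482 + 6517\right) = \left(-48771 - 194\right) \left(11482 + 6517\right) = \left(-48965\right) 17999 = -881321035$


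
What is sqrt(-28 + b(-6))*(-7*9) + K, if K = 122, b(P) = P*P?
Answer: 122 - 126*sqrt(2) ≈ -56.191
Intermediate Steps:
b(P) = P**2
sqrt(-28 + b(-6))*(-7*9) + K = sqrt(-28 + (-6)**2)*(-7*9) + 122 = sqrt(-28 + 36)*(-63) + 122 = sqrt(8)*(-63) + 122 = (2*sqrt(2))*(-63) + 122 = -126*sqrt(2) + 122 = 122 - 126*sqrt(2)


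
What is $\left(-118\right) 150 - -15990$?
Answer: $-1710$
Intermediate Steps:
$\left(-118\right) 150 - -15990 = -17700 + 15990 = -1710$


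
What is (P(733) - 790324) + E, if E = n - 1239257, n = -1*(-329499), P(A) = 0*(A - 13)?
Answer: -1700082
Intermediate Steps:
P(A) = 0 (P(A) = 0*(-13 + A) = 0)
n = 329499
E = -909758 (E = 329499 - 1239257 = -909758)
(P(733) - 790324) + E = (0 - 790324) - 909758 = -790324 - 909758 = -1700082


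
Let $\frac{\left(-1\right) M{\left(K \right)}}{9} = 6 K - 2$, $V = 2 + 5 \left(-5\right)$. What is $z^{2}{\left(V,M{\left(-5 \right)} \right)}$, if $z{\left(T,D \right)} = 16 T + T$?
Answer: $152881$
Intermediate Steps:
$V = -23$ ($V = 2 - 25 = -23$)
$M{\left(K \right)} = 18 - 54 K$ ($M{\left(K \right)} = - 9 \left(6 K - 2\right) = - 9 \left(-2 + 6 K\right) = 18 - 54 K$)
$z{\left(T,D \right)} = 17 T$
$z^{2}{\left(V,M{\left(-5 \right)} \right)} = \left(17 \left(-23\right)\right)^{2} = \left(-391\right)^{2} = 152881$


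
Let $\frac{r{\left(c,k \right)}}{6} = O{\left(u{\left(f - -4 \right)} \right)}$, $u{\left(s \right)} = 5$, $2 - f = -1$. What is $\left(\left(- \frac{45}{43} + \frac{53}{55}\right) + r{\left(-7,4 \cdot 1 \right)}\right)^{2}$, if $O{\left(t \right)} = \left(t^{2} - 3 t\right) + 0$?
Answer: $\frac{20080023616}{5593225} \approx 3590.1$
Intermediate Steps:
$f = 3$ ($f = 2 - -1 = 2 + 1 = 3$)
$O{\left(t \right)} = t^{2} - 3 t$
$r{\left(c,k \right)} = 60$ ($r{\left(c,k \right)} = 6 \cdot 5 \left(-3 + 5\right) = 6 \cdot 5 \cdot 2 = 6 \cdot 10 = 60$)
$\left(\left(- \frac{45}{43} + \frac{53}{55}\right) + r{\left(-7,4 \cdot 1 \right)}\right)^{2} = \left(\left(- \frac{45}{43} + \frac{53}{55}\right) + 60\right)^{2} = \left(- \frac{196}{2365} + 60\right)^{2} = \left(\frac{141704}{2365}\right)^{2} = \frac{20080023616}{5593225}$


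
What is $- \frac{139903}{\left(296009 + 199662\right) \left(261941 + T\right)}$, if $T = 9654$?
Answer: $- \frac{139903}{134621765245} \approx -1.0392 \cdot 10^{-6}$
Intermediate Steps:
$- \frac{139903}{\left(296009 + 199662\right) \left(261941 + T\right)} = - \frac{139903}{\left(296009 + 199662\right) \left(261941 + 9654\right)} = - \frac{139903}{495671 \cdot 271595} = - \frac{139903}{134621765245}$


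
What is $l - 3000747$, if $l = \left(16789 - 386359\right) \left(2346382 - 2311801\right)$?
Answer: $-12783100917$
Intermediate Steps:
$l = -12780100170$ ($l = \left(-369570\right) 34581 = -12780100170$)
$l - 3000747 = -12780100170 - 3000747 = -12783100917$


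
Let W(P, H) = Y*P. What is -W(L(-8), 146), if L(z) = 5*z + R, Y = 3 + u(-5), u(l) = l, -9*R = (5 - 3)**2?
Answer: -728/9 ≈ -80.889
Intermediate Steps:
R = -4/9 (R = -(5 - 3)**2/9 = -1/9*2**2 = -1/9*4 = -4/9 ≈ -0.44444)
Y = -2 (Y = 3 - 5 = -2)
L(z) = -4/9 + 5*z (L(z) = 5*z - 4/9 = -4/9 + 5*z)
W(P, H) = -2*P
-W(L(-8), 146) = -(-2)*(-4/9 + 5*(-8)) = -(-2)*(-4/9 - 40) = -(-2)*(-364)/9 = -1*728/9 = -728/9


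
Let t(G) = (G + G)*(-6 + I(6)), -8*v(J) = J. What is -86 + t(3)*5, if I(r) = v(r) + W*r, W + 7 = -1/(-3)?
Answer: -2977/2 ≈ -1488.5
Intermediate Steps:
v(J) = -J/8
W = -20/3 (W = -7 - 1/(-3) = -7 - 1*(-⅓) = -7 + ⅓ = -20/3 ≈ -6.6667)
I(r) = -163*r/24 (I(r) = -r/8 - 20*r/3 = -163*r/24)
t(G) = -187*G/2 (t(G) = (G + G)*(-6 - 163/24*6) = (2*G)*(-6 - 163/4) = (2*G)*(-187/4) = -187*G/2)
-86 + t(3)*5 = -86 - 187/2*3*5 = -86 - 561/2*5 = -86 - 2805/2 = -2977/2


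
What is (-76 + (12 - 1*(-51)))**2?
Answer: 169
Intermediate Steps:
(-76 + (12 - 1*(-51)))**2 = (-76 + (12 + 51))**2 = (-76 + 63)**2 = (-13)**2 = 169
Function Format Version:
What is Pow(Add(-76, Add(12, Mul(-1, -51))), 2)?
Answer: 169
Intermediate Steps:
Pow(Add(-76, Add(12, Mul(-1, -51))), 2) = Pow(Add(-76, Add(12, 51)), 2) = Pow(Add(-76, 63), 2) = Pow(-13, 2) = 169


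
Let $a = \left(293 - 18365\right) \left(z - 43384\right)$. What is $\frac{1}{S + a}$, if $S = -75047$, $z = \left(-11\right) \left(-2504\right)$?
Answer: $\frac{1}{286185433} \approx 3.4942 \cdot 10^{-9}$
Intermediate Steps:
$z = 27544$
$a = 286260480$ ($a = \left(293 - 18365\right) \left(27544 - 43384\right) = \left(-18072\right) \left(-15840\right) = 286260480$)
$\frac{1}{S + a} = \frac{1}{-75047 + 286260480} = \frac{1}{286185433}$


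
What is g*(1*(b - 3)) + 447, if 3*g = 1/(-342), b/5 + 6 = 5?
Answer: 229315/513 ≈ 447.01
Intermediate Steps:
b = -5 (b = -30 + 5*5 = -30 + 25 = -5)
g = -1/1026 (g = (⅓)/(-342) = (⅓)*(-1/342) = -1/1026 ≈ -0.00097466)
g*(1*(b - 3)) + 447 = -(-5 - 3)/1026 + 447 = -(-8)/1026 + 447 = -1/1026*(-8) + 447 = 4/513 + 447 = 229315/513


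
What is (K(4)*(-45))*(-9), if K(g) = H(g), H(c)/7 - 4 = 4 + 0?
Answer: 22680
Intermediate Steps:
H(c) = 56 (H(c) = 28 + 7*(4 + 0) = 28 + 7*4 = 28 + 28 = 56)
K(g) = 56
(K(4)*(-45))*(-9) = (56*(-45))*(-9) = -2520*(-9) = 22680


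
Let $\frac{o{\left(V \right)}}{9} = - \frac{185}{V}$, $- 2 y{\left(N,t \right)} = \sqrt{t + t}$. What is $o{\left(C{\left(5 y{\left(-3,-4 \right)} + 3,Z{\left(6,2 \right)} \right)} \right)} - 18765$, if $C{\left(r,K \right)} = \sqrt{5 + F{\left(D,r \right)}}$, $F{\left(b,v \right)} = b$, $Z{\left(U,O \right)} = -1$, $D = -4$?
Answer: $-20430$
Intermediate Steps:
$y{\left(N,t \right)} = - \frac{\sqrt{2} \sqrt{t}}{2}$ ($y{\left(N,t \right)} = - \frac{\sqrt{t + t}}{2} = - \frac{\sqrt{2 t}}{2} = - \frac{\sqrt{2} \sqrt{t}}{2}$)
$C{\left(r,K \right)} = 1$ ($C{\left(r,K \right)} = \sqrt{5 - 4} = \sqrt{1} = 1$)
$o{\left(V \right)} = - \frac{1665}{V}$ ($o{\left(V \right)} = 9 \left(- \frac{185}{V}\right) = - \frac{1665}{V}$)
$o{\left(C{\left(5 y{\left(-3,-4 \right)} + 3,Z{\left(6,2 \right)} \right)} \right)} - 18765 = - \frac{1665}{1} - 18765 = \left(-1665\right) 1 - 18765 = -1665 - 18765 = -20430$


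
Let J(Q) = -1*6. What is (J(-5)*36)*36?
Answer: -7776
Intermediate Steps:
J(Q) = -6
(J(-5)*36)*36 = -6*36*36 = -216*36 = -7776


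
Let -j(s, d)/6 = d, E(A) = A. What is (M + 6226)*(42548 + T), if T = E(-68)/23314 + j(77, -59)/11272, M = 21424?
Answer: 38645805362205825/32849426 ≈ 1.1765e+9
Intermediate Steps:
j(s, d) = -6*d
T = 1871665/65698852 (T = -68/23314 - 6*(-59)/11272 = -68*1/23314 + 354*(1/11272) = -34/11657 + 177/5636 = 1871665/65698852 ≈ 0.028489)
(M + 6226)*(42548 + T) = (21424 + 6226)*(42548 + 1871665/65698852) = 27650*(2795356626561/65698852) = 38645805362205825/32849426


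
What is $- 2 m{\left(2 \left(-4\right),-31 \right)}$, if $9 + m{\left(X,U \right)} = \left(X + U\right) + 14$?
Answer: $68$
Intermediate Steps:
$m{\left(X,U \right)} = 5 + U + X$ ($m{\left(X,U \right)} = -9 + \left(\left(X + U\right) + 14\right) = -9 + \left(\left(U + X\right) + 14\right) = -9 + \left(14 + U + X\right) = 5 + U + X$)
$- 2 m{\left(2 \left(-4\right),-31 \right)} = - 2 \left(5 - 31 + 2 \left(-4\right)\right) = - 2 \left(5 - 31 - 8\right) = \left(-2\right) \left(-34\right) = 68$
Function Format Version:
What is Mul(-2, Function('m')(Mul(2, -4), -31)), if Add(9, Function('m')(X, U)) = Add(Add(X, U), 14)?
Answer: 68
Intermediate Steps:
Function('m')(X, U) = Add(5, U, X) (Function('m')(X, U) = Add(-9, Add(Add(X, U), 14)) = Add(-9, Add(Add(U, X), 14)) = Add(-9, Add(14, U, X)) = Add(5, U, X))
Mul(-2, Function('m')(Mul(2, -4), -31)) = Mul(-2, Add(5, -31, Mul(2, -4))) = Mul(-2, Add(5, -31, -8)) = Mul(-2, -34) = 68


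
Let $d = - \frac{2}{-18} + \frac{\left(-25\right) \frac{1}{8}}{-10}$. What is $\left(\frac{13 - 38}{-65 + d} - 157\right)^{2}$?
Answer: $\frac{2120934933649}{86471401} \approx 24528.0$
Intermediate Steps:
$d = \frac{61}{144}$ ($d = \left(-2\right) \left(- \frac{1}{18}\right) + \left(-25\right) \frac{1}{8} \left(- \frac{1}{10}\right) = \frac{1}{9} - - \frac{5}{16} = \frac{1}{9} + \frac{5}{16} = \frac{61}{144} \approx 0.42361$)
$\left(\frac{13 - 38}{-65 + d} - 157\right)^{2} = \left(\frac{13 - 38}{-65 + \frac{61}{144}} - 157\right)^{2} = \left(- \frac{25}{- \frac{9299}{144}} - 157\right)^{2} = \left(\left(-25\right) \left(- \frac{144}{9299}\right) - 157\right)^{2} = \left(\frac{3600}{9299} - 157\right)^{2} = \left(- \frac{1456343}{9299}\right)^{2} = \frac{2120934933649}{86471401}$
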